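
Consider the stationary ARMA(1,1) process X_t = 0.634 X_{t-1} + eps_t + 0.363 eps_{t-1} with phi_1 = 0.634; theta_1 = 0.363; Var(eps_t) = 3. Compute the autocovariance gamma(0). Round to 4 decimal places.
\gamma(0) = 7.9863

Multiply the model equation by X_{t-k} and take expectations. With theta_0 = psi_0 = 1 and psi_j the MA(infinity) weights, this gives
  gamma(k) - sum_i phi_i gamma(k-i) = c_k,
  c_k = sigma^2 * sum_{j=k..q} theta_j psi_{j-k}   (c_k = 0 for k > q),
using gamma(-m) = gamma(m).
psi-weights needed (psi_j = theta_j + sum_i phi_i psi_{j-i}):
  psi_1 = theta_1 + phi_1 = 0.363 + (0.634) = 0.997
Right-hand sides:
  c_0 = sigma^2 (1 + theta_1 psi_1) = 3 * (1 + (0.363)(0.997)) = 3 * 1.361911 = 4.085733
  c_1 = sigma^2 theta_1 = 3 * (0.363) = 1.089
  c_2 = 0
Equations for k = 0 and k = 1 (AR order 1):
  gamma(0) = phi_1 gamma(1) + c_0
  gamma(1) = phi_1 gamma(0) + c_1
Substituting the second into the first: gamma(0) (1 - phi_1^2) = c_0 + phi_1 c_1, so
  gamma(0) = (c_0 + phi_1 c_1) / (1 - phi_1^2) = (4.085733 + (0.634)(1.089)) / (1 - (0.634)^2) = 4.776159 / 0.598044 = 7.9863.
Therefore gamma(0) = 7.9863 (to 4 decimal places).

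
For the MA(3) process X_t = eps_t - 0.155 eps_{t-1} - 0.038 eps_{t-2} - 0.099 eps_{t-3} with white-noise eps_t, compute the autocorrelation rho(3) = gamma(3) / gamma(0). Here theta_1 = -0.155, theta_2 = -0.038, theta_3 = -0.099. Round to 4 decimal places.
\rho(3) = -0.0956

For an MA(q) process with theta_0 = 1, the autocovariance is
  gamma(k) = sigma^2 * sum_{i=0..q-k} theta_i * theta_{i+k},
and rho(k) = gamma(k) / gamma(0). Sigma^2 cancels.
  numerator   = (1)*(-0.099) = -0.099.
  denominator = (1)^2 + (-0.155)^2 + (-0.038)^2 + (-0.099)^2 = 1.03527.
  rho(3) = -0.099 / 1.03527 = -0.0956.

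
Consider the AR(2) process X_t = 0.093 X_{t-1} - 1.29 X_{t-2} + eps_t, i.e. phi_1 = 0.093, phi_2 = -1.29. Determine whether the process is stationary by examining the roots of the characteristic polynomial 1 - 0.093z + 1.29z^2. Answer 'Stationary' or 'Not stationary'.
\text{Not stationary}

The AR(p) characteristic polynomial is P(z) = 1 - 0.093z + 1.29z^2.
Stationarity requires all roots to lie outside the unit circle, i.e. |z| > 1 for every root.
Set 1 + (-0.093) z + (1.29) z^2 = 0, i.e. a z^2 + b z + c = 0 with a = 1.29, b = -0.093, c = 1.
Discriminant D = b^2 - 4ac = (-0.093)^2 - 4*(1.29)*1 = 0.008649 - (5.16) = -5.151351.
D < 0, so the roots are the complex-conjugate pair z = (-b +/- i sqrt(-D)) / (2a) = 0.036 +/- 0.8797i.
For a conjugate pair |z|^2 = z * conj(z) = (product of roots) = c/a = 1/(1.29) = 0.775194, so |z| = sqrt(0.775194) = 0.8805 for both roots.
Moduli of all roots: 0.8805, 0.8805.
All moduli strictly greater than 1? No.
Verdict: Not stationary.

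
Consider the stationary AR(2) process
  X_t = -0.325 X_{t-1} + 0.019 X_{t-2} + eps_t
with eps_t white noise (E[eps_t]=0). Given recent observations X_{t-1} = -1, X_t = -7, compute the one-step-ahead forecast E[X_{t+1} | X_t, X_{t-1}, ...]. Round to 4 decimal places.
E[X_{t+1} \mid \mathcal F_t] = 2.2560

For an AR(p) model X_t = c + sum_i phi_i X_{t-i} + eps_t, the
one-step-ahead conditional mean is
  E[X_{t+1} | X_t, ...] = c + sum_i phi_i X_{t+1-i}.
Substitute known values:
  E[X_{t+1} | ...] = (-0.325) * (-7) + (0.019) * (-1)
                   = 2.2560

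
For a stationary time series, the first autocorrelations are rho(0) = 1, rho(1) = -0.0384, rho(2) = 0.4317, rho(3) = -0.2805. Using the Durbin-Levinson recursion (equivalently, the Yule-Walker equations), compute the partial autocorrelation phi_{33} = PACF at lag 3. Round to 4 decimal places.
\phi_{33} = -0.3130

The PACF at lag k is phi_{kk}, the last component of the solution
to the Yule-Walker system G_k phi = r_k where
  (G_k)_{ij} = rho(|i - j|), (r_k)_i = rho(i), i,j = 1..k.
Equivalently, Durbin-Levinson gives phi_{kk} iteratively:
  phi_{11} = rho(1)
  phi_{kk} = [rho(k) - sum_{j=1..k-1} phi_{k-1,j} rho(k-j)]
            / [1 - sum_{j=1..k-1} phi_{k-1,j} rho(j)],
  phi_{k,j} = phi_{k-1,j} - phi_{kk} phi_{k-1,k-j},  j = 1..k-1.
Step k = 1:
  phi_11 = rho(1) = -0.0384.
Step k = 2:
  phi_22 = [rho(2) - phi_11 rho(1)] / [1 - phi_11 rho(1)] = [0.4317 - (-0.0384)(-0.0384)] / [1 - (-0.0384)(-0.0384)]
         = 0.43022544 / 0.99852544 = 0.430861.
  Update: phi_21 = phi_11 - phi_22 phi_11 = -0.0384 - (0.430861)(-0.0384) = -0.021855.
Step k = 3:
  phi_33 = [rho(3) - phi_21 rho(2) - phi_22 rho(1)] / [1 - phi_21 rho(1) - phi_22 rho(2)]
    numerator   = -0.2805 - (-0.021855)(0.4317) - (0.430861)(-0.0384) = -0.25452017
    denominator = 1 - (-0.021855)(-0.0384) - (0.430861)(0.4317) = 0.81315818
  phi_33 = -0.25452017 / 0.81315818 = -0.313.
Therefore phi_{33} = -0.3130.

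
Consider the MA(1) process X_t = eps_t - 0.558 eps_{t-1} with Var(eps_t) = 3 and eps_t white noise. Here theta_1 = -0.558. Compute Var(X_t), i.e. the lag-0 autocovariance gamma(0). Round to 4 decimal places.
\gamma(0) = 3.9341

For an MA(q) process X_t = eps_t + sum_i theta_i eps_{t-i} with
Var(eps_t) = sigma^2, the variance is
  gamma(0) = sigma^2 * (1 + sum_i theta_i^2).
  sum_i theta_i^2 = (-0.558)^2 = 0.311364.
  gamma(0) = 3 * (1 + 0.311364) = 3 * 1.311364 = 3.934092, which rounds to 3.9341.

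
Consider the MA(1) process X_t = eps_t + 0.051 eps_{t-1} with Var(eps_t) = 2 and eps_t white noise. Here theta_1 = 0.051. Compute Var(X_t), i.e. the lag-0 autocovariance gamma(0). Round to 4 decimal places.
\gamma(0) = 2.0052

For an MA(q) process X_t = eps_t + sum_i theta_i eps_{t-i} with
Var(eps_t) = sigma^2, the variance is
  gamma(0) = sigma^2 * (1 + sum_i theta_i^2).
  sum_i theta_i^2 = (0.051)^2 = 0.002601.
  gamma(0) = 2 * (1 + 0.002601) = 2 * 1.002601 = 2.005202, which rounds to 2.0052.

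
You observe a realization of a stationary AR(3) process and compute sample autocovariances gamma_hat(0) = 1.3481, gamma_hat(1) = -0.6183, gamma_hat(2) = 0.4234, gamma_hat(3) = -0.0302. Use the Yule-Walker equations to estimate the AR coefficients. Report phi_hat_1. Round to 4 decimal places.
\hat\phi_{1} = -0.4260

The Yule-Walker equations for an AR(p) process read, in matrix form,
  Gamma_p phi = r_p,   with   (Gamma_p)_{ij} = gamma(|i - j|),
                       (r_p)_i = gamma(i),   i,j = 1..p.
Substitute the sample gammas (Toeplitz matrix and right-hand side of size 3):
  Gamma_p = [[1.3481, -0.6183, 0.4234], [-0.6183, 1.3481, -0.6183], [0.4234, -0.6183, 1.3481]]
  r_p     = [-0.6183, 0.4234, -0.0302]
Written out (R1..R3):
  (R1) 1.3481 phi_1 - 0.6183 phi_2 + 0.4234 phi_3 = -0.6183
  (R2) -0.6183 phi_1 + 1.3481 phi_2 - 0.6183 phi_3 = 0.4234
  (R3) 0.4234 phi_1 - 0.6183 phi_2 + 1.3481 phi_3 = -0.0302
Gaussian elimination:
  R2 <- R2 - (-0.6183/1.3481) R1 = R2 - (-0.458646) R1:  1.064519 phi_2 - 0.424109 phi_3 = 0.139819
  R3 <- R3 - (0.4234/1.3481) R1 = R3 - (0.314072) R1:  -0.424109 phi_2 + 1.215122 phi_3 = 0.163991
  R3 <- R3 - (-0.424109/1.064519) R2 = R3 - (-0.398405) R2:  1.046155 phi_3 = 0.219695
Back-substitution:
  phi_hat_3 = 0.219695 / 1.046155 = 0.210003
  phi_hat_2 = (0.139819 - (-0.424109)(0.210003)) / 1.064519 = 0.215011
  phi_hat_1 = (-0.6183 - (-0.6183)(0.215011) - (0.4234)(0.210003)) / 1.3481 = -0.425987
So phi_hat = [-0.4260, 0.2150, 0.2100].
Therefore phi_hat_1 = -0.4260.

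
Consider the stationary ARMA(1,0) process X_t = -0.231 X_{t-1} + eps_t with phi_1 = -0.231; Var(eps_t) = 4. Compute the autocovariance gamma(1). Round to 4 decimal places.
\gamma(1) = -0.9761

Multiply the model equation by X_{t-k} and take expectations. With theta_0 = psi_0 = 1 and psi_j the MA(infinity) weights, this gives
  gamma(k) - sum_i phi_i gamma(k-i) = c_k,
  c_k = sigma^2 * sum_{j=k..q} theta_j psi_{j-k}   (c_k = 0 for k > q),
using gamma(-m) = gamma(m).
Pure AR (q = 0): c_0 = sigma^2 = 4, c_k = 0 for k >= 1.
Equations for k = 0 and k = 1 (AR order 1):
  gamma(0) = phi_1 gamma(1) + c_0
  gamma(1) = phi_1 gamma(0) + c_1
Substituting the second into the first: gamma(0) (1 - phi_1^2) = c_0 + phi_1 c_1, so
  gamma(0) = c_0 / (1 - phi_1^2) = 4 / (1 - (-0.231)^2) = 4 / 0.946639 = 4.225476.
  gamma(1) = phi_1 gamma(0) = (-0.231)(4.225476) = -0.976085.
Therefore gamma(1) = -0.9761 (to 4 decimal places).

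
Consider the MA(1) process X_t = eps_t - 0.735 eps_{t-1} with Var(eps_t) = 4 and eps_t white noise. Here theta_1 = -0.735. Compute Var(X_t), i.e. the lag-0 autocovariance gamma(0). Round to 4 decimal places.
\gamma(0) = 6.1609

For an MA(q) process X_t = eps_t + sum_i theta_i eps_{t-i} with
Var(eps_t) = sigma^2, the variance is
  gamma(0) = sigma^2 * (1 + sum_i theta_i^2).
  sum_i theta_i^2 = (-0.735)^2 = 0.540225.
  gamma(0) = 4 * (1 + 0.540225) = 4 * 1.540225 = 6.1609.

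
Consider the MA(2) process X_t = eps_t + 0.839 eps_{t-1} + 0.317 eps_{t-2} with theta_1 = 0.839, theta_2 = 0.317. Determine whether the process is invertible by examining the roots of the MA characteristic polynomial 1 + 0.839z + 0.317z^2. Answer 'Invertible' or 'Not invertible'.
\text{Invertible}

The MA(q) characteristic polynomial is P(z) = 1 + 0.839z + 0.317z^2.
Invertibility requires all roots to lie outside the unit circle, i.e. |z| > 1 for every root.
Set 1 + (0.839) z + (0.317) z^2 = 0, i.e. a z^2 + b z + c = 0 with a = 0.317, b = 0.839, c = 1.
Discriminant D = b^2 - 4ac = (0.839)^2 - 4*(0.317)*1 = 0.703921 - (1.268) = -0.564079.
D < 0, so the roots are the complex-conjugate pair z = (-b +/- i sqrt(-D)) / (2a) = -1.3233 +/- 1.1846i.
For a conjugate pair |z|^2 = z * conj(z) = (product of roots) = c/a = 1/(0.317) = 3.154574, so |z| = sqrt(3.154574) = 1.7761 for both roots.
Moduli of all roots: 1.7761, 1.7761.
All moduli strictly greater than 1? Yes.
Verdict: Invertible.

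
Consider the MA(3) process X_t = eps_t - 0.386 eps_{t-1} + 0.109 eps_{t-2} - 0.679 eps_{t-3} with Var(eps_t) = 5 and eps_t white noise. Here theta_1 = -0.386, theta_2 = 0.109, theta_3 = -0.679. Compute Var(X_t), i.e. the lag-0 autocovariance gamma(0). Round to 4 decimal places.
\gamma(0) = 8.1096

For an MA(q) process X_t = eps_t + sum_i theta_i eps_{t-i} with
Var(eps_t) = sigma^2, the variance is
  gamma(0) = sigma^2 * (1 + sum_i theta_i^2).
  sum_i theta_i^2 = (-0.386)^2 + (0.109)^2 + (-0.679)^2 = 0.148996 + 0.011881 + 0.461041 = 0.621918.
  gamma(0) = 5 * (1 + 0.621918) = 5 * 1.621918 = 8.10959, which rounds to 8.1096.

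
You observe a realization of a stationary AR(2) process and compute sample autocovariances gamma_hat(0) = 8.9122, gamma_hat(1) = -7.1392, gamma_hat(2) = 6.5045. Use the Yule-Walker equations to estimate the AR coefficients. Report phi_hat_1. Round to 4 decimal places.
\hat\phi_{1} = -0.6040

The Yule-Walker equations for an AR(p) process read, in matrix form,
  Gamma_p phi = r_p,   with   (Gamma_p)_{ij} = gamma(|i - j|),
                       (r_p)_i = gamma(i),   i,j = 1..p.
Substitute the sample gammas (Toeplitz matrix and right-hand side of size 2):
  Gamma_p = [[8.9122, -7.1392], [-7.1392, 8.9122]]
  r_p     = [-7.1392, 6.5045]
Written out:
  8.9122 phi_1 - 7.1392 phi_2 = -7.1392
  -7.1392 phi_1 + 8.9122 phi_2 = 6.5045
Solve by Cramer's rule:
  det = gamma(0)^2 - gamma(1)^2 = (8.9122)^2 - (-7.1392)^2 = 79.42730884 - 50.96817664 = 28.4591322
  phi_hat_1 = [gamma(1) gamma(0) - gamma(1) gamma(2)] / det = [(-7.1392)(8.9122) - (-7.1392)(6.5045)] / 28.4591322 = -17.18905184 / 28.4591322 = -0.604
  phi_hat_2 = [gamma(0) gamma(2) - gamma(1)^2] / det = [(8.9122)(6.5045) - (-7.1392)^2] / 28.4591322 = 7.00122826 / 28.4591322 = 0.246
So phi_hat = [-0.6040, 0.2460].
Therefore phi_hat_1 = -0.6040.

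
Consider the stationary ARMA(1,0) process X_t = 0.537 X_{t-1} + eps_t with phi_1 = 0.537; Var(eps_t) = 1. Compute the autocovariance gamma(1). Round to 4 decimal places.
\gamma(1) = 0.7546

Multiply the model equation by X_{t-k} and take expectations. With theta_0 = psi_0 = 1 and psi_j the MA(infinity) weights, this gives
  gamma(k) - sum_i phi_i gamma(k-i) = c_k,
  c_k = sigma^2 * sum_{j=k..q} theta_j psi_{j-k}   (c_k = 0 for k > q),
using gamma(-m) = gamma(m).
Pure AR (q = 0): c_0 = sigma^2 = 1, c_k = 0 for k >= 1.
Equations for k = 0 and k = 1 (AR order 1):
  gamma(0) = phi_1 gamma(1) + c_0
  gamma(1) = phi_1 gamma(0) + c_1
Substituting the second into the first: gamma(0) (1 - phi_1^2) = c_0 + phi_1 c_1, so
  gamma(0) = c_0 / (1 - phi_1^2) = 1 / (1 - (0.537)^2) = 1 / 0.711631 = 1.405223.
  gamma(1) = phi_1 gamma(0) = (0.537)(1.405223) = 0.754605.
Therefore gamma(1) = 0.7546 (to 4 decimal places).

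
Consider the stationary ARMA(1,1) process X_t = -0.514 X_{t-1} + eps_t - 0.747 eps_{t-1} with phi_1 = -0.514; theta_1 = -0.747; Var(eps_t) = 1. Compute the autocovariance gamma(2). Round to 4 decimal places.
\gamma(2) = 1.2191

Multiply the model equation by X_{t-k} and take expectations. With theta_0 = psi_0 = 1 and psi_j the MA(infinity) weights, this gives
  gamma(k) - sum_i phi_i gamma(k-i) = c_k,
  c_k = sigma^2 * sum_{j=k..q} theta_j psi_{j-k}   (c_k = 0 for k > q),
using gamma(-m) = gamma(m).
psi-weights needed (psi_j = theta_j + sum_i phi_i psi_{j-i}):
  psi_1 = theta_1 + phi_1 = -0.747 + (-0.514) = -1.261
Right-hand sides:
  c_0 = sigma^2 (1 + theta_1 psi_1) = 1 * (1 + (-0.747)(-1.261)) = 1 * 1.941967 = 1.941967
  c_1 = sigma^2 theta_1 = 1 * (-0.747) = -0.747
  c_2 = 0
Equations for k = 0 and k = 1 (AR order 1):
  gamma(0) = phi_1 gamma(1) + c_0
  gamma(1) = phi_1 gamma(0) + c_1
Substituting the second into the first: gamma(0) (1 - phi_1^2) = c_0 + phi_1 c_1, so
  gamma(0) = (c_0 + phi_1 c_1) / (1 - phi_1^2) = (1.941967 + (-0.514)(-0.747)) / (1 - (-0.514)^2) = 2.325925 / 0.735804 = 3.161066.
  gamma(1) = phi_1 gamma(0) + c_1 = (-0.514)(3.161066) + (-0.747) = -2.371788.
For k = 2 (> q): gamma(2) = phi_1 gamma(1) = (-0.514)(-2.371788) = 1.219099.
Therefore gamma(2) = 1.2191 (to 4 decimal places).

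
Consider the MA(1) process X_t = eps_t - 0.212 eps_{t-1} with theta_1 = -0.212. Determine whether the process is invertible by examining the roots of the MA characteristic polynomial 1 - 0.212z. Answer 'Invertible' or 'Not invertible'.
\text{Invertible}

The MA(q) characteristic polynomial is P(z) = 1 - 0.212z.
Invertibility requires all roots to lie outside the unit circle, i.e. |z| > 1 for every root.
This is linear in z: 1 + (-0.212) z = 0  =>  z = -1/(-0.212) = 4.716981,  |z| = 4.716981.
Moduli of all roots: 4.7170.
All moduli strictly greater than 1? Yes.
Verdict: Invertible.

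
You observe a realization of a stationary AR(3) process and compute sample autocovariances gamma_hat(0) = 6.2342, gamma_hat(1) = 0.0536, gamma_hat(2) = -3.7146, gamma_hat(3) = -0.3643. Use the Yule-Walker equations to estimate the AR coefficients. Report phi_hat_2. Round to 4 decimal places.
\hat\phi_{2} = -0.5950

The Yule-Walker equations for an AR(p) process read, in matrix form,
  Gamma_p phi = r_p,   with   (Gamma_p)_{ij} = gamma(|i - j|),
                       (r_p)_i = gamma(i),   i,j = 1..p.
Substitute the sample gammas (Toeplitz matrix and right-hand side of size 3):
  Gamma_p = [[6.2342, 0.0536, -3.7146], [0.0536, 6.2342, 0.0536], [-3.7146, 0.0536, 6.2342]]
  r_p     = [0.0536, -3.7146, -0.3643]
Written out (R1..R3):
  (R1) 6.2342 phi_1 + 0.0536 phi_2 - 3.7146 phi_3 = 0.0536
  (R2) 0.0536 phi_1 + 6.2342 phi_2 + 0.0536 phi_3 = -3.7146
  (R3) -3.7146 phi_1 + 0.0536 phi_2 + 6.2342 phi_3 = -0.3643
Gaussian elimination:
  R2 <- R2 - (0.0536/6.2342) R1 = R2 - (0.008598) R1:  6.233739 phi_2 + 0.085537 phi_3 = -3.715061
  R3 <- R3 - (-3.7146/6.2342) R1 = R3 - (-0.595842) R1:  0.085537 phi_2 + 4.020884 phi_3 = -0.332363
  R3 <- R3 - (0.085537/6.233739) R2 = R3 - (0.013722) R2:  4.019711 phi_3 = -0.281386
Back-substitution:
  phi_hat_3 = -0.281386 / 4.019711 = -0.070002
  phi_hat_2 = (-3.715061 - (0.085537)(-0.070002)) / 6.233739 = -0.595
  phi_hat_1 = (0.0536 - (0.0536)(-0.595) - (-3.7146)(-0.070002)) / 6.2342 = -0.027997
So phi_hat = [-0.0280, -0.5950, -0.0700].
Therefore phi_hat_2 = -0.5950.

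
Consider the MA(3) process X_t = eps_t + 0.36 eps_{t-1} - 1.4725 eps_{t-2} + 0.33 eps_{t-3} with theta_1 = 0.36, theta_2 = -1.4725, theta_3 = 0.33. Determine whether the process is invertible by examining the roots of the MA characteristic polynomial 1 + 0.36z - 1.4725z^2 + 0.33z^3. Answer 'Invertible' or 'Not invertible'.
\text{Not invertible}

The MA(q) characteristic polynomial is P(z) = 1 + 0.36z - 1.4725z^2 + 0.33z^3.
Invertibility requires all roots to lie outside the unit circle, i.e. |z| > 1 for every root.
Degree 3: look for a simple real root z0 first, then factor out (1 - z/z0) and solve the remaining quadratic.
Testing z0 = 4: P(4) = 1 + (0.36)(4) + (-1.4725)(4)^2 + (0.33)(4)^3
  = 1 + (1.44) + (-23.56) + (21.12) = 0.  So z_0 = 4 is a root, |z_0| = 4.
Divide out the factor (1 - 0.25 z) = (1 - z/z0) (since 1/z0 = 0.25):
  P(z) = (1 - 0.25 z)(1 + (0.61) z + (-1.32) z^2)
  [check: z-coef 0.61 - (0.25) = 0.36; z^2-coef -1.32 - (0.25)(0.61) = -1.4725; z^3-coef -(0.25)(-1.32) = 0.33.]
Remaining roots from the quadratic factor 1 + (0.61) z + (-1.32) z^2:
  Set 1 + (0.61) z + (-1.32) z^2 = 0, i.e. a z^2 + b z + c = 0 with a = -1.32, b = 0.61, c = 1.
  Discriminant D = b^2 - 4ac = (0.61)^2 - 4*(-1.32)*1 = 0.3721 - (-5.28) = 5.6521.
  D >= 0, so the roots are real: z = (-b +/- sqrt(D)) / (2a) = (-0.61 +/- 2.377415) / (-2.64).
    z_1 = (-0.61 + 2.377415) / (-2.64) = -0.6695,   |z_1| = 0.6695.
    z_2 = (-0.61 - 2.377415) / (-2.64) = 1.1316,   |z_2| = 1.1316.
Moduli of all roots: 4.0000, 0.6695, 1.1316.
All moduli strictly greater than 1? No.
Verdict: Not invertible.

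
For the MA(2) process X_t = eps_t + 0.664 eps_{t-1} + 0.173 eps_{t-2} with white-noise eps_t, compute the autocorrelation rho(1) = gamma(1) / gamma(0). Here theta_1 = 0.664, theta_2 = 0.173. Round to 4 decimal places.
\rho(1) = 0.5295

For an MA(q) process with theta_0 = 1, the autocovariance is
  gamma(k) = sigma^2 * sum_{i=0..q-k} theta_i * theta_{i+k},
and rho(k) = gamma(k) / gamma(0). Sigma^2 cancels.
  numerator   = (1)*(0.664) + (0.664)*(0.173) = 0.778872.
  denominator = (1)^2 + (0.664)^2 + (0.173)^2 = 1.470825.
  rho(1) = 0.778872 / 1.470825 = 0.5295.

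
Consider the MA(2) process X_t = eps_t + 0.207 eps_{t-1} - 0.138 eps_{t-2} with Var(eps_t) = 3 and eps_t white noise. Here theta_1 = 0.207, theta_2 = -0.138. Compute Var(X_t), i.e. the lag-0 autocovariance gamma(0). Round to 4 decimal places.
\gamma(0) = 3.1857

For an MA(q) process X_t = eps_t + sum_i theta_i eps_{t-i} with
Var(eps_t) = sigma^2, the variance is
  gamma(0) = sigma^2 * (1 + sum_i theta_i^2).
  sum_i theta_i^2 = (0.207)^2 + (-0.138)^2 = 0.042849 + 0.019044 = 0.061893.
  gamma(0) = 3 * (1 + 0.061893) = 3 * 1.061893 = 3.185679, which rounds to 3.1857.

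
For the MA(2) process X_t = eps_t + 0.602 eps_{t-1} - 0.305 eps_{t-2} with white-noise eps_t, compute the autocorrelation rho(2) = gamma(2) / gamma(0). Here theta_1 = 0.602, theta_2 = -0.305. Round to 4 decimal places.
\rho(2) = -0.2096

For an MA(q) process with theta_0 = 1, the autocovariance is
  gamma(k) = sigma^2 * sum_{i=0..q-k} theta_i * theta_{i+k},
and rho(k) = gamma(k) / gamma(0). Sigma^2 cancels.
  numerator   = (1)*(-0.305) = -0.305.
  denominator = (1)^2 + (0.602)^2 + (-0.305)^2 = 1.455429.
  rho(2) = -0.305 / 1.455429 = -0.2096.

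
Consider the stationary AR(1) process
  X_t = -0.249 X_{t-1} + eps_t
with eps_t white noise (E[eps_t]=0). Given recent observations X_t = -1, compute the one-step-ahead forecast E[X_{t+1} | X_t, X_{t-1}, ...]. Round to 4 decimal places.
E[X_{t+1} \mid \mathcal F_t] = 0.2490

For an AR(p) model X_t = c + sum_i phi_i X_{t-i} + eps_t, the
one-step-ahead conditional mean is
  E[X_{t+1} | X_t, ...] = c + sum_i phi_i X_{t+1-i}.
Substitute known values:
  E[X_{t+1} | ...] = (-0.249) * (-1)
                   = 0.2490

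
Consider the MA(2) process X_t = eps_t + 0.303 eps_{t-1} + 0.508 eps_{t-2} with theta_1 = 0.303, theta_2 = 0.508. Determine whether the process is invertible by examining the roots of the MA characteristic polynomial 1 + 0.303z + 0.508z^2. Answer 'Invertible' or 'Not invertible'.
\text{Invertible}

The MA(q) characteristic polynomial is P(z) = 1 + 0.303z + 0.508z^2.
Invertibility requires all roots to lie outside the unit circle, i.e. |z| > 1 for every root.
Set 1 + (0.303) z + (0.508) z^2 = 0, i.e. a z^2 + b z + c = 0 with a = 0.508, b = 0.303, c = 1.
Discriminant D = b^2 - 4ac = (0.303)^2 - 4*(0.508)*1 = 0.091809 - (2.032) = -1.940191.
D < 0, so the roots are the complex-conjugate pair z = (-b +/- i sqrt(-D)) / (2a) = -0.2982 +/- 1.371i.
For a conjugate pair |z|^2 = z * conj(z) = (product of roots) = c/a = 1/(0.508) = 1.968504, so |z| = sqrt(1.968504) = 1.403 for both roots.
Moduli of all roots: 1.4030, 1.4030.
All moduli strictly greater than 1? Yes.
Verdict: Invertible.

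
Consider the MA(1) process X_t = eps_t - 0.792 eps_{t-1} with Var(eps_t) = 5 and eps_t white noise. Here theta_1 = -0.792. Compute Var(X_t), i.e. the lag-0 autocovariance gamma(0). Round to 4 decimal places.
\gamma(0) = 8.1363

For an MA(q) process X_t = eps_t + sum_i theta_i eps_{t-i} with
Var(eps_t) = sigma^2, the variance is
  gamma(0) = sigma^2 * (1 + sum_i theta_i^2).
  sum_i theta_i^2 = (-0.792)^2 = 0.627264.
  gamma(0) = 5 * (1 + 0.627264) = 5 * 1.627264 = 8.13632, which rounds to 8.1363.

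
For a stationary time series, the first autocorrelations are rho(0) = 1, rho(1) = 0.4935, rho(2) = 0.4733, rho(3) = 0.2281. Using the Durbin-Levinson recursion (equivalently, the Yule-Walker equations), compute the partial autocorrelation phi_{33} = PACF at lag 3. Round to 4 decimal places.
\phi_{33} = -0.1229

The PACF at lag k is phi_{kk}, the last component of the solution
to the Yule-Walker system G_k phi = r_k where
  (G_k)_{ij} = rho(|i - j|), (r_k)_i = rho(i), i,j = 1..k.
Equivalently, Durbin-Levinson gives phi_{kk} iteratively:
  phi_{11} = rho(1)
  phi_{kk} = [rho(k) - sum_{j=1..k-1} phi_{k-1,j} rho(k-j)]
            / [1 - sum_{j=1..k-1} phi_{k-1,j} rho(j)],
  phi_{k,j} = phi_{k-1,j} - phi_{kk} phi_{k-1,k-j},  j = 1..k-1.
Step k = 1:
  phi_11 = rho(1) = 0.4935.
Step k = 2:
  phi_22 = [rho(2) - phi_11 rho(1)] / [1 - phi_11 rho(1)] = [0.4733 - (0.4935)(0.4935)] / [1 - (0.4935)(0.4935)]
         = 0.22975775 / 0.75645775 = 0.303728.
  Update: phi_21 = phi_11 - phi_22 phi_11 = 0.4935 - (0.303728)(0.4935) = 0.34361.
Step k = 3:
  phi_33 = [rho(3) - phi_21 rho(2) - phi_22 rho(1)] / [1 - phi_21 rho(1) - phi_22 rho(2)]
    numerator   = 0.2281 - (0.34361)(0.4733) - (0.303728)(0.4935) = -0.08442061
    denominator = 1 - (0.34361)(0.4935) - (0.303728)(0.4733) = 0.68667378
  phi_33 = -0.08442061 / 0.68667378 = -0.1229.
Therefore phi_{33} = -0.1229.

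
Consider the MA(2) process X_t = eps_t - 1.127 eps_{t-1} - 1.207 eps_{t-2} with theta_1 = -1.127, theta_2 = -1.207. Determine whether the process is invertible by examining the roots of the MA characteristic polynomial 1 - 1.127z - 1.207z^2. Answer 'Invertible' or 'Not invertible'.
\text{Not invertible}

The MA(q) characteristic polynomial is P(z) = 1 - 1.127z - 1.207z^2.
Invertibility requires all roots to lie outside the unit circle, i.e. |z| > 1 for every root.
Set 1 + (-1.127) z + (-1.207) z^2 = 0, i.e. a z^2 + b z + c = 0 with a = -1.207, b = -1.127, c = 1.
Discriminant D = b^2 - 4ac = (-1.127)^2 - 4*(-1.207)*1 = 1.270129 - (-4.828) = 6.098129.
D >= 0, so the roots are real: z = (-b +/- sqrt(D)) / (2a) = (1.127 +/- 2.469439) / (-2.414).
  z_1 = (1.127 + 2.469439) / (-2.414) = -1.4898,   |z_1| = 1.4898.
  z_2 = (1.127 - 2.469439) / (-2.414) = 0.5561,   |z_2| = 0.5561.
Moduli of all roots: 1.4898, 0.5561.
All moduli strictly greater than 1? No.
Verdict: Not invertible.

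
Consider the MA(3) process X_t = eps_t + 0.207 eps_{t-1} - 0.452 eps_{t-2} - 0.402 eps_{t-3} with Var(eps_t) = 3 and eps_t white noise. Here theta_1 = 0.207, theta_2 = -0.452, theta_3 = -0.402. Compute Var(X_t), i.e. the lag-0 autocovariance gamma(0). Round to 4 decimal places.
\gamma(0) = 4.2263

For an MA(q) process X_t = eps_t + sum_i theta_i eps_{t-i} with
Var(eps_t) = sigma^2, the variance is
  gamma(0) = sigma^2 * (1 + sum_i theta_i^2).
  sum_i theta_i^2 = (0.207)^2 + (-0.452)^2 + (-0.402)^2 = 0.042849 + 0.204304 + 0.161604 = 0.408757.
  gamma(0) = 3 * (1 + 0.408757) = 3 * 1.408757 = 4.226271, which rounds to 4.2263.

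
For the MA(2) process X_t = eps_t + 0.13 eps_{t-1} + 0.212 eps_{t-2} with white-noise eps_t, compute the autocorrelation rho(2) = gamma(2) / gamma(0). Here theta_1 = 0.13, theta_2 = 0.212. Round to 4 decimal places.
\rho(2) = 0.1997

For an MA(q) process with theta_0 = 1, the autocovariance is
  gamma(k) = sigma^2 * sum_{i=0..q-k} theta_i * theta_{i+k},
and rho(k) = gamma(k) / gamma(0). Sigma^2 cancels.
  numerator   = (1)*(0.212) = 0.212.
  denominator = (1)^2 + (0.13)^2 + (0.212)^2 = 1.061844.
  rho(2) = 0.212 / 1.061844 = 0.1997.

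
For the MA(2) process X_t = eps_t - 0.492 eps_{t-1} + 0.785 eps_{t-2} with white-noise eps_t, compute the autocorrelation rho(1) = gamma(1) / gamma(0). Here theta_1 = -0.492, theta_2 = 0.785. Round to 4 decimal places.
\rho(1) = -0.4726

For an MA(q) process with theta_0 = 1, the autocovariance is
  gamma(k) = sigma^2 * sum_{i=0..q-k} theta_i * theta_{i+k},
and rho(k) = gamma(k) / gamma(0). Sigma^2 cancels.
  numerator   = (1)*(-0.492) + (-0.492)*(0.785) = -0.87822.
  denominator = (1)^2 + (-0.492)^2 + (0.785)^2 = 1.858289.
  rho(1) = -0.87822 / 1.858289 = -0.4726.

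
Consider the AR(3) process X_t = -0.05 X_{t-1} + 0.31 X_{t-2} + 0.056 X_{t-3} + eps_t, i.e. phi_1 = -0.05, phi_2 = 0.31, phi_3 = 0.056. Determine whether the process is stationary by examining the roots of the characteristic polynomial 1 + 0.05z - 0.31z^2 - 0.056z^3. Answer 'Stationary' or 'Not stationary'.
\text{Stationary}

The AR(p) characteristic polynomial is P(z) = 1 + 0.05z - 0.31z^2 - 0.056z^3.
Stationarity requires all roots to lie outside the unit circle, i.e. |z| > 1 for every root.
Degree 3: look for a simple real root z0 first, then factor out (1 - z/z0) and solve the remaining quadratic.
Testing z0 = -5: P(-5) = 1 + (0.05)(-5) + (-0.31)(-5)^2 + (-0.056)(-5)^3
  = 1 + (-0.25) + (-7.75) + (7) = 0.  So z_0 = -5 is a root, |z_0| = 5.
Divide out the factor (1 + 0.2 z) = (1 - z/z0) (since 1/z0 = -0.2):
  P(z) = (1 + 0.2 z)(1 + (-0.15) z + (-0.28) z^2)
  [check: z-coef -0.15 - (-0.2) = 0.05; z^2-coef -0.28 - (-0.2)(-0.15) = -0.31; z^3-coef -(-0.2)(-0.28) = -0.056.]
Remaining roots from the quadratic factor 1 + (-0.15) z + (-0.28) z^2:
  Set 1 + (-0.15) z + (-0.28) z^2 = 0, i.e. a z^2 + b z + c = 0 with a = -0.28, b = -0.15, c = 1.
  Discriminant D = b^2 - 4ac = (-0.15)^2 - 4*(-0.28)*1 = 0.0225 - (-1.12) = 1.1425.
  D >= 0, so the roots are real: z = (-b +/- sqrt(D)) / (2a) = (0.15 +/- 1.068878) / (-0.56).
    z_1 = (0.15 + 1.068878) / (-0.56) = -2.1766,   |z_1| = 2.1766.
    z_2 = (0.15 - 1.068878) / (-0.56) = 1.6409,   |z_2| = 1.6409.
Moduli of all roots: 5.0000, 2.1766, 1.6409.
All moduli strictly greater than 1? Yes.
Verdict: Stationary.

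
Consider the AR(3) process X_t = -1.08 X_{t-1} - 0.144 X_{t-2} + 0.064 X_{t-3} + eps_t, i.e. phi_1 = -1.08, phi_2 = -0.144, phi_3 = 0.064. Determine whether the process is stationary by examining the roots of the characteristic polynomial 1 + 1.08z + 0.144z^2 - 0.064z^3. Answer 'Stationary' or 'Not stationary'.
\text{Stationary}

The AR(p) characteristic polynomial is P(z) = 1 + 1.08z + 0.144z^2 - 0.064z^3.
Stationarity requires all roots to lie outside the unit circle, i.e. |z| > 1 for every root.
Degree 3: look for a simple real root z0 first, then factor out (1 - z/z0) and solve the remaining quadratic.
Testing z0 = -1.25: P(-1.25) = 1 + (1.08)(-1.25) + (0.144)(-1.25)^2 + (-0.064)(-1.25)^3
  = 1 + (-1.35) + (0.225) + (0.125) = 0.  So z_0 = -1.25 is a root, |z_0| = 1.25.
Divide out the factor (1 + 0.8 z) = (1 - z/z0) (since 1/z0 = -0.8):
  P(z) = (1 + 0.8 z)(1 + (0.28) z + (-0.08) z^2)
  [check: z-coef 0.28 - (-0.8) = 1.08; z^2-coef -0.08 - (-0.8)(0.28) = 0.144; z^3-coef -(-0.8)(-0.08) = -0.064.]
Remaining roots from the quadratic factor 1 + (0.28) z + (-0.08) z^2:
  Set 1 + (0.28) z + (-0.08) z^2 = 0, i.e. a z^2 + b z + c = 0 with a = -0.08, b = 0.28, c = 1.
  Discriminant D = b^2 - 4ac = (0.28)^2 - 4*(-0.08)*1 = 0.0784 - (-0.32) = 0.3984.
  D >= 0, so the roots are real: z = (-b +/- sqrt(D)) / (2a) = (-0.28 +/- 0.631189) / (-0.16).
    z_1 = (-0.28 + 0.631189) / (-0.16) = -2.1949,   |z_1| = 2.1949.
    z_2 = (-0.28 - 0.631189) / (-0.16) = 5.6949,   |z_2| = 5.6949.
Moduli of all roots: 1.2500, 2.1949, 5.6949.
All moduli strictly greater than 1? Yes.
Verdict: Stationary.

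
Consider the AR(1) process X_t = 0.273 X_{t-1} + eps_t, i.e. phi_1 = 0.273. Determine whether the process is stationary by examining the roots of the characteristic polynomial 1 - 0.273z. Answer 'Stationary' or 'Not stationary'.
\text{Stationary}

The AR(p) characteristic polynomial is P(z) = 1 - 0.273z.
Stationarity requires all roots to lie outside the unit circle, i.e. |z| > 1 for every root.
This is linear in z: 1 + (-0.273) z = 0  =>  z = -1/(-0.273) = 3.663004,  |z| = 3.663004.
Moduli of all roots: 3.6630.
All moduli strictly greater than 1? Yes.
Verdict: Stationary.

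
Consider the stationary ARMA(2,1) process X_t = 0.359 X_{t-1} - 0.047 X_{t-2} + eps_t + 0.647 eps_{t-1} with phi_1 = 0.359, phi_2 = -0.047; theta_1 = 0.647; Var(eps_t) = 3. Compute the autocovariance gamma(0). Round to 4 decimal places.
\gamma(0) = 6.3453

Multiply the model equation by X_{t-k} and take expectations. With theta_0 = psi_0 = 1 and psi_j the MA(infinity) weights, this gives
  gamma(k) - sum_i phi_i gamma(k-i) = c_k,
  c_k = sigma^2 * sum_{j=k..q} theta_j psi_{j-k}   (c_k = 0 for k > q),
using gamma(-m) = gamma(m).
psi-weights needed (psi_j = theta_j + sum_i phi_i psi_{j-i}):
  psi_1 = theta_1 + phi_1 = 0.647 + (0.359) = 1.006
Right-hand sides:
  c_0 = sigma^2 (1 + theta_1 psi_1) = 3 * (1 + (0.647)(1.006)) = 3 * 1.650882 = 4.952646
  c_1 = sigma^2 theta_1 = 3 * (0.647) = 1.941
  c_2 = 0
Equations for k = 0, 1, 2 (AR order 2, c_2 = 0):
  (E0) gamma(0) = phi_1 gamma(1) + phi_2 gamma(2) + c_0
  (E1) gamma(1) = phi_1 gamma(0) + phi_2 gamma(1) + c_1
  (E2) gamma(2) = phi_1 gamma(1) + phi_2 gamma(0)
From (E1): gamma(1) = A gamma(0) + B with
  A = phi_1 / (1 - phi_2) = 0.359 / 1.047 = 0.342884,   B = c_1 / (1 - phi_2) = 1.941 / 1.047 = 1.853868.
Insert (E2) into (E0): gamma(0) (1 - phi_2^2) = phi_1 (1 + phi_2) gamma(1) + c_0.
  phi_1 (1 + phi_2) = (0.359)(0.953) = 0.342127,   1 - phi_2^2 = 0.997791.
Replace gamma(1) by A gamma(0) + B and collect gamma(0):
  gamma(0) [0.997791 - (0.342127)(0.342884)] = (0.342127)(1.853868) + 4.952646
  gamma(0) * 0.880481 = 5.586904
  gamma(0) = 5.586904 / 0.880481 = 6.345287.
Therefore gamma(0) = 6.3453 (to 4 decimal places).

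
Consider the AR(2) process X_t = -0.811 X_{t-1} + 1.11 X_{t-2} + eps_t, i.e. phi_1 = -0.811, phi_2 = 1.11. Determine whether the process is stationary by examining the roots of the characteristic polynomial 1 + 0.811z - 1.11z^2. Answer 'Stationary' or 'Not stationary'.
\text{Not stationary}

The AR(p) characteristic polynomial is P(z) = 1 + 0.811z - 1.11z^2.
Stationarity requires all roots to lie outside the unit circle, i.e. |z| > 1 for every root.
Set 1 + (0.811) z + (-1.11) z^2 = 0, i.e. a z^2 + b z + c = 0 with a = -1.11, b = 0.811, c = 1.
Discriminant D = b^2 - 4ac = (0.811)^2 - 4*(-1.11)*1 = 0.657721 - (-4.44) = 5.097721.
D >= 0, so the roots are real: z = (-b +/- sqrt(D)) / (2a) = (-0.811 +/- 2.257813) / (-2.22).
  z_1 = (-0.811 + 2.257813) / (-2.22) = -0.6517,   |z_1| = 0.6517.
  z_2 = (-0.811 - 2.257813) / (-2.22) = 1.3823,   |z_2| = 1.3823.
Moduli of all roots: 0.6517, 1.3823.
All moduli strictly greater than 1? No.
Verdict: Not stationary.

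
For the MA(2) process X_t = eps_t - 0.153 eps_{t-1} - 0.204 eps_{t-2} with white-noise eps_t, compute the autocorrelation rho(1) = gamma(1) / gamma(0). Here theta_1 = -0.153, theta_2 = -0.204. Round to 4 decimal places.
\rho(1) = -0.1144

For an MA(q) process with theta_0 = 1, the autocovariance is
  gamma(k) = sigma^2 * sum_{i=0..q-k} theta_i * theta_{i+k},
and rho(k) = gamma(k) / gamma(0). Sigma^2 cancels.
  numerator   = (1)*(-0.153) + (-0.153)*(-0.204) = -0.121788.
  denominator = (1)^2 + (-0.153)^2 + (-0.204)^2 = 1.065025.
  rho(1) = -0.121788 / 1.065025 = -0.1144.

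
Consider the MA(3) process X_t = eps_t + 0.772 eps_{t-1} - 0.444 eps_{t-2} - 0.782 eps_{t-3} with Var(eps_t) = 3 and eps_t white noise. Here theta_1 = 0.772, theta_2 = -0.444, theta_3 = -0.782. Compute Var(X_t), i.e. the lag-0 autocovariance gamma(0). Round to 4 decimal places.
\gamma(0) = 7.2139

For an MA(q) process X_t = eps_t + sum_i theta_i eps_{t-i} with
Var(eps_t) = sigma^2, the variance is
  gamma(0) = sigma^2 * (1 + sum_i theta_i^2).
  sum_i theta_i^2 = (0.772)^2 + (-0.444)^2 + (-0.782)^2 = 0.595984 + 0.197136 + 0.611524 = 1.404644.
  gamma(0) = 3 * (1 + 1.404644) = 3 * 2.404644 = 7.213932, which rounds to 7.2139.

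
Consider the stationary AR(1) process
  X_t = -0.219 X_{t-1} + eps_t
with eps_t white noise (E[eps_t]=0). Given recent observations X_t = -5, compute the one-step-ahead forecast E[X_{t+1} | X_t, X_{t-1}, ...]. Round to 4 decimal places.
E[X_{t+1} \mid \mathcal F_t] = 1.0950

For an AR(p) model X_t = c + sum_i phi_i X_{t-i} + eps_t, the
one-step-ahead conditional mean is
  E[X_{t+1} | X_t, ...] = c + sum_i phi_i X_{t+1-i}.
Substitute known values:
  E[X_{t+1} | ...] = (-0.219) * (-5)
                   = 1.0950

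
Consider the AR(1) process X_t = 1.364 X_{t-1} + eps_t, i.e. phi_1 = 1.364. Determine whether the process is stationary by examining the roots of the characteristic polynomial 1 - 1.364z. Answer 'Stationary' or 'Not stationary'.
\text{Not stationary}

The AR(p) characteristic polynomial is P(z) = 1 - 1.364z.
Stationarity requires all roots to lie outside the unit circle, i.e. |z| > 1 for every root.
This is linear in z: 1 + (-1.364) z = 0  =>  z = -1/(-1.364) = 0.733138,  |z| = 0.733138.
Moduli of all roots: 0.7331.
All moduli strictly greater than 1? No.
Verdict: Not stationary.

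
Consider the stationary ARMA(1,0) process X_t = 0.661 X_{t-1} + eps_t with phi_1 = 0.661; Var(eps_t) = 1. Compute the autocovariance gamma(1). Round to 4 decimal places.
\gamma(1) = 1.1739

Multiply the model equation by X_{t-k} and take expectations. With theta_0 = psi_0 = 1 and psi_j the MA(infinity) weights, this gives
  gamma(k) - sum_i phi_i gamma(k-i) = c_k,
  c_k = sigma^2 * sum_{j=k..q} theta_j psi_{j-k}   (c_k = 0 for k > q),
using gamma(-m) = gamma(m).
Pure AR (q = 0): c_0 = sigma^2 = 1, c_k = 0 for k >= 1.
Equations for k = 0 and k = 1 (AR order 1):
  gamma(0) = phi_1 gamma(1) + c_0
  gamma(1) = phi_1 gamma(0) + c_1
Substituting the second into the first: gamma(0) (1 - phi_1^2) = c_0 + phi_1 c_1, so
  gamma(0) = c_0 / (1 - phi_1^2) = 1 / (1 - (0.661)^2) = 1 / 0.563079 = 1.77595.
  gamma(1) = phi_1 gamma(0) = (0.661)(1.77595) = 1.173903.
Therefore gamma(1) = 1.1739 (to 4 decimal places).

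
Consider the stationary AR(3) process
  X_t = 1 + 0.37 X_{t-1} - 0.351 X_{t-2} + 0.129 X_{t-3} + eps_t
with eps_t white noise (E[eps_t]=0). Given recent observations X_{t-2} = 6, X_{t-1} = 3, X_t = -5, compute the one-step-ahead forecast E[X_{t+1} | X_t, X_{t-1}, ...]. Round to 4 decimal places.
E[X_{t+1} \mid \mathcal F_t] = -1.1290

For an AR(p) model X_t = c + sum_i phi_i X_{t-i} + eps_t, the
one-step-ahead conditional mean is
  E[X_{t+1} | X_t, ...] = c + sum_i phi_i X_{t+1-i}.
Substitute known values:
  E[X_{t+1} | ...] = 1 + (0.37) * (-5) + (-0.351) * (3) + (0.129) * (6)
                   = -1.1290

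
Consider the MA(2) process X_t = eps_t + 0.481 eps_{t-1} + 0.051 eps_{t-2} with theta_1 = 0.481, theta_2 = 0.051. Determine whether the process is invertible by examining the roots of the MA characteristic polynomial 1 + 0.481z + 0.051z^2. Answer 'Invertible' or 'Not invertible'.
\text{Invertible}

The MA(q) characteristic polynomial is P(z) = 1 + 0.481z + 0.051z^2.
Invertibility requires all roots to lie outside the unit circle, i.e. |z| > 1 for every root.
Set 1 + (0.481) z + (0.051) z^2 = 0, i.e. a z^2 + b z + c = 0 with a = 0.051, b = 0.481, c = 1.
Discriminant D = b^2 - 4ac = (0.481)^2 - 4*(0.051)*1 = 0.231361 - (0.204) = 0.027361.
D >= 0, so the roots are real: z = (-b +/- sqrt(D)) / (2a) = (-0.481 +/- 0.165412) / (0.102).
  z_1 = (-0.481 + 0.165412) / (0.102) = -3.094,   |z_1| = 3.094.
  z_2 = (-0.481 - 0.165412) / (0.102) = -6.3374,   |z_2| = 6.3374.
Moduli of all roots: 3.0940, 6.3374.
All moduli strictly greater than 1? Yes.
Verdict: Invertible.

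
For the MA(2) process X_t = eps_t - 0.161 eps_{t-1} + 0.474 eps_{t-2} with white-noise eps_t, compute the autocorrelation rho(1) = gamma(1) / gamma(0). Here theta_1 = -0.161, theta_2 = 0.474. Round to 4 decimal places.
\rho(1) = -0.1898

For an MA(q) process with theta_0 = 1, the autocovariance is
  gamma(k) = sigma^2 * sum_{i=0..q-k} theta_i * theta_{i+k},
and rho(k) = gamma(k) / gamma(0). Sigma^2 cancels.
  numerator   = (1)*(-0.161) + (-0.161)*(0.474) = -0.237314.
  denominator = (1)^2 + (-0.161)^2 + (0.474)^2 = 1.250597.
  rho(1) = -0.237314 / 1.250597 = -0.1898.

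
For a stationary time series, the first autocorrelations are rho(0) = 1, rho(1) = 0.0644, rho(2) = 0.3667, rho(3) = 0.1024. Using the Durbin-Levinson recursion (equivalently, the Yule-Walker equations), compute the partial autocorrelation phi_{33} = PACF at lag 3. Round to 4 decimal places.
\phi_{33} = 0.0740

The PACF at lag k is phi_{kk}, the last component of the solution
to the Yule-Walker system G_k phi = r_k where
  (G_k)_{ij} = rho(|i - j|), (r_k)_i = rho(i), i,j = 1..k.
Equivalently, Durbin-Levinson gives phi_{kk} iteratively:
  phi_{11} = rho(1)
  phi_{kk} = [rho(k) - sum_{j=1..k-1} phi_{k-1,j} rho(k-j)]
            / [1 - sum_{j=1..k-1} phi_{k-1,j} rho(j)],
  phi_{k,j} = phi_{k-1,j} - phi_{kk} phi_{k-1,k-j},  j = 1..k-1.
Step k = 1:
  phi_11 = rho(1) = 0.0644.
Step k = 2:
  phi_22 = [rho(2) - phi_11 rho(1)] / [1 - phi_11 rho(1)] = [0.3667 - (0.0644)(0.0644)] / [1 - (0.0644)(0.0644)]
         = 0.36255264 / 0.99585264 = 0.364063.
  Update: phi_21 = phi_11 - phi_22 phi_11 = 0.0644 - (0.364063)(0.0644) = 0.040954.
Step k = 3:
  phi_33 = [rho(3) - phi_21 rho(2) - phi_22 rho(1)] / [1 - phi_21 rho(1) - phi_22 rho(2)]
    numerator   = 0.1024 - (0.040954)(0.3667) - (0.364063)(0.0644) = 0.0639364
    denominator = 1 - (0.040954)(0.0644) - (0.364063)(0.3667) = 0.86386081
  phi_33 = 0.0639364 / 0.86386081 = 0.074.
Therefore phi_{33} = 0.0740.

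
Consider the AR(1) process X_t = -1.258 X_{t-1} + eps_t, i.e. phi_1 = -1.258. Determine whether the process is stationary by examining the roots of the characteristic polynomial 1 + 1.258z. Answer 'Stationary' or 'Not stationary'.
\text{Not stationary}

The AR(p) characteristic polynomial is P(z) = 1 + 1.258z.
Stationarity requires all roots to lie outside the unit circle, i.e. |z| > 1 for every root.
This is linear in z: 1 + (1.258) z = 0  =>  z = -1/(1.258) = -0.794913,  |z| = 0.794913.
Moduli of all roots: 0.7949.
All moduli strictly greater than 1? No.
Verdict: Not stationary.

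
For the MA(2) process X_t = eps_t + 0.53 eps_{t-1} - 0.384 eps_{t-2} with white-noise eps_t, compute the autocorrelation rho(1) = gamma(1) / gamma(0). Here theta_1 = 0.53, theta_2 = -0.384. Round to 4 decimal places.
\rho(1) = 0.2286

For an MA(q) process with theta_0 = 1, the autocovariance is
  gamma(k) = sigma^2 * sum_{i=0..q-k} theta_i * theta_{i+k},
and rho(k) = gamma(k) / gamma(0). Sigma^2 cancels.
  numerator   = (1)*(0.53) + (0.53)*(-0.384) = 0.32648.
  denominator = (1)^2 + (0.53)^2 + (-0.384)^2 = 1.428356.
  rho(1) = 0.32648 / 1.428356 = 0.2286.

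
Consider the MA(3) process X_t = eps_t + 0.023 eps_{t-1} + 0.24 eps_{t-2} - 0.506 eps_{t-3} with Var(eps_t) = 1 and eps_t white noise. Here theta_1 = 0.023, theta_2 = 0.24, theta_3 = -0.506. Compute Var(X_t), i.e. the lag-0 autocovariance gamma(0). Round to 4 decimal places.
\gamma(0) = 1.3142

For an MA(q) process X_t = eps_t + sum_i theta_i eps_{t-i} with
Var(eps_t) = sigma^2, the variance is
  gamma(0) = sigma^2 * (1 + sum_i theta_i^2).
  sum_i theta_i^2 = (0.023)^2 + (0.24)^2 + (-0.506)^2 = 0.000529 + 0.0576 + 0.256036 = 0.314165.
  gamma(0) = 1 * (1 + 0.314165) = 1 * 1.314165 = 1.314165, which rounds to 1.3142.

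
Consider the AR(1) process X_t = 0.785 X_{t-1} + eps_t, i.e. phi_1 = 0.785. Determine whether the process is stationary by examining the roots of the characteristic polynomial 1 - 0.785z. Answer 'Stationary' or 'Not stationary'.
\text{Stationary}

The AR(p) characteristic polynomial is P(z) = 1 - 0.785z.
Stationarity requires all roots to lie outside the unit circle, i.e. |z| > 1 for every root.
This is linear in z: 1 + (-0.785) z = 0  =>  z = -1/(-0.785) = 1.273885,  |z| = 1.273885.
Moduli of all roots: 1.2739.
All moduli strictly greater than 1? Yes.
Verdict: Stationary.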